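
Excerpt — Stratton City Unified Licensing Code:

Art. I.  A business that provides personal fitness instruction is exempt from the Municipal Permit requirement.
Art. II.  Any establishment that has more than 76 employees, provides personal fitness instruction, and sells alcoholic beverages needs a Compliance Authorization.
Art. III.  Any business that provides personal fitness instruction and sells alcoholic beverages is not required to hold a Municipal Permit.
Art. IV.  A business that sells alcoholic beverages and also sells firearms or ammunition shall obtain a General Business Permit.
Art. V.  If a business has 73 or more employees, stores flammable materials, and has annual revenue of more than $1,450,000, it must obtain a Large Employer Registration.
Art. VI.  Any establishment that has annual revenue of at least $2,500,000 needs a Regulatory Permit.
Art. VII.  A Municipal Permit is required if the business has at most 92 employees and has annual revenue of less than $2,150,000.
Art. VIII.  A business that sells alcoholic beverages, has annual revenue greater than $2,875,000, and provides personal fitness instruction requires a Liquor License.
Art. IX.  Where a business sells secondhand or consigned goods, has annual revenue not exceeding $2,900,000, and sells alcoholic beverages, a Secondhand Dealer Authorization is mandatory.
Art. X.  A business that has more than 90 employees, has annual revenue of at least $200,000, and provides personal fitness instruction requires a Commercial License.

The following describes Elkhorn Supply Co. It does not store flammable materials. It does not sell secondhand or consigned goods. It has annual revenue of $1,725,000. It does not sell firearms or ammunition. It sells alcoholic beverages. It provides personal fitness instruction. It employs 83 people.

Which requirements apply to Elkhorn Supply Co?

Art. I. provides personal fitness instruction → exempt from Municipal Permit.
Art. II. employees 83 > 76; provides personal fitness instruction; sells alcoholic beverages → Compliance Authorization required.
Art. III. provides personal fitness instruction; sells alcoholic beverages → exempt from Municipal Permit.
Art. IV. sells alcoholic beverages; does not sell firearms or ammunition → General Business Permit not required.
Art. V. employees 83 ≥ 73; does not store flammable materials; revenue $1,725,000 > $1,450,000 → Large Employer Registration not required.
Art. VI. revenue $1,725,000 < $2,500,000 → Regulatory Permit not required.
Art. VII. employees 83 ≤ 92; revenue $1,725,000 < $2,150,000 → Municipal Permit required.
Art. VIII. sells alcoholic beverages; revenue $1,725,000 ≤ $2,875,000; provides personal fitness instruction → Liquor License not required.
Art. IX. does not sell secondhand or consigned goods; revenue $1,725,000 ≤ $2,900,000; sells alcoholic beverages → Secondhand Dealer Authorization not required.
Art. X. employees 83 ≤ 90; revenue $1,725,000 ≥ $200,000; provides personal fitness instruction → Commercial License not required.

Compliance Authorization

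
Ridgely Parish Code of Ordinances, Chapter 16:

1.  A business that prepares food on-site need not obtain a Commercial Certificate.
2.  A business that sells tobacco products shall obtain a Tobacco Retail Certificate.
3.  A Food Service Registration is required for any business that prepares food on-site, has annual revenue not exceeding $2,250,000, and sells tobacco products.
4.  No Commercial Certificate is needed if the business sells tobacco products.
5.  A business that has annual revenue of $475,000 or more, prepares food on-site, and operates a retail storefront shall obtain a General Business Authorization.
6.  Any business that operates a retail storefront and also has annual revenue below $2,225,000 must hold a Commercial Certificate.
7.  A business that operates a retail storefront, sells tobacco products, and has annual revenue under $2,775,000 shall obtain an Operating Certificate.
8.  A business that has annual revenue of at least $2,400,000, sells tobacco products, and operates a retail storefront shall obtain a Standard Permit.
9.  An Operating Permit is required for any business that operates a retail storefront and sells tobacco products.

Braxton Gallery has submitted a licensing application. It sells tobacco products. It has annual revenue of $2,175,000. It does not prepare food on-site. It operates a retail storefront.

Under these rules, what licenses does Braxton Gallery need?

Operating Certificate, Operating Permit, Tobacco Retail Certificate

1. does not prepare food on-site → Commercial Certificate exemption does not apply.
2. sells tobacco products → Tobacco Retail Certificate required.
3. does not prepare food on-site; revenue $2,175,000 ≤ $2,250,000; sells tobacco products → Food Service Registration not required.
4. sells tobacco products → exempt from Commercial Certificate.
5. revenue $2,175,000 ≥ $475,000; does not prepare food on-site; operates a retail storefront → General Business Authorization not required.
6. operates a retail storefront; revenue $2,175,000 < $2,225,000 → Commercial Certificate required.
7. operates a retail storefront; sells tobacco products; revenue $2,175,000 < $2,775,000 → Operating Certificate required.
8. revenue $2,175,000 < $2,400,000; sells tobacco products; operates a retail storefront → Standard Permit not required.
9. operates a retail storefront; sells tobacco products → Operating Permit required.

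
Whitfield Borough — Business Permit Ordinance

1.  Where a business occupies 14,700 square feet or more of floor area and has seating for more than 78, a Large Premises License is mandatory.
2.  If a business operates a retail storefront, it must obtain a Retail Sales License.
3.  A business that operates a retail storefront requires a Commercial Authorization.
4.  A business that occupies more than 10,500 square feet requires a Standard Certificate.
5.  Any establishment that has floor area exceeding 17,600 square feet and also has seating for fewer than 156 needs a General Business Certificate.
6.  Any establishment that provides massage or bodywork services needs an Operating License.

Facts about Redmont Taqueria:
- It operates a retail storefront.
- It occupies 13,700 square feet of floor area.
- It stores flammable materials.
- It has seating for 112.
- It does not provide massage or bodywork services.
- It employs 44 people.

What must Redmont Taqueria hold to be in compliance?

Commercial Authorization, Retail Sales License, Standard Certificate

1. floor area 13,700 square feet < 14,700 square feet; seating 112 > 78 → Large Premises License not required.
2. operates a retail storefront → Retail Sales License required.
3. operates a retail storefront → Commercial Authorization required.
4. floor area 13,700 square feet > 10,500 square feet → Standard Certificate required.
5. floor area 13,700 square feet ≤ 17,600 square feet; seating 112 < 156 → General Business Certificate not required.
6. does not provide massage or bodywork services → Operating License not required.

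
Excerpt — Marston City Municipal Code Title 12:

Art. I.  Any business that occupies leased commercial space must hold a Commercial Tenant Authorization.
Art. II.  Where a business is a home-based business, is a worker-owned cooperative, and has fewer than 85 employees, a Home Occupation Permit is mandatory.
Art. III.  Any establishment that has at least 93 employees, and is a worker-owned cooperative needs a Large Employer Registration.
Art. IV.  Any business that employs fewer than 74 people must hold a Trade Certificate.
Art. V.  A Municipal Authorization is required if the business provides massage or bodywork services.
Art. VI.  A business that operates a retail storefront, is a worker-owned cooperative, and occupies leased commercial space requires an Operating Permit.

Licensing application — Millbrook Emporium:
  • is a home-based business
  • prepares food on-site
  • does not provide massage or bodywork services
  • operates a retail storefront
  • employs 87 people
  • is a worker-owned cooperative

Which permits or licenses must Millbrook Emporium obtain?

Art. I. is a home-based business (not: occupies leased commercial space) → Commercial Tenant Authorization not required.
Art. II. is a home-based business; is a worker-owned cooperative; employees 87 ≥ 85 → Home Occupation Permit not required.
Art. III. employees 87 < 93; is a worker-owned cooperative → Large Employer Registration not required.
Art. IV. employees 87 ≥ 74 → Trade Certificate not required.
Art. V. does not provide massage or bodywork services → Municipal Authorization not required.
Art. VI. operates a retail storefront; is a worker-owned cooperative; is a home-based business (not: occupies leased commercial space) → Operating Permit not required.

None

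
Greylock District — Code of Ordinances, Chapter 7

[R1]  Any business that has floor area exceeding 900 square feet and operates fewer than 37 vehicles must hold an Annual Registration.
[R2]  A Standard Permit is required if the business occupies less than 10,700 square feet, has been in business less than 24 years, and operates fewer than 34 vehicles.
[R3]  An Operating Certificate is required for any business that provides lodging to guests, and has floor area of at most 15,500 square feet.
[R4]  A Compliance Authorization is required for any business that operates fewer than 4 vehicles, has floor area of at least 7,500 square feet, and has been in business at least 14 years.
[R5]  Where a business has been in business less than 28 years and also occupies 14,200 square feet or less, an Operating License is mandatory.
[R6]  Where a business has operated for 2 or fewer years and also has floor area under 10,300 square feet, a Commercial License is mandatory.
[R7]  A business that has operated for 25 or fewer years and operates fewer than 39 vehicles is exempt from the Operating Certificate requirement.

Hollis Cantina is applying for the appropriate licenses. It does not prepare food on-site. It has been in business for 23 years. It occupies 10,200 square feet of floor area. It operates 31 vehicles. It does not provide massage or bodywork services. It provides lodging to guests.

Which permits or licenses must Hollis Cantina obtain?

[R1] floor area 10,200 square feet > 900 square feet; vehicles 31 < 37 → Annual Registration required.
[R2] floor area 10,200 square feet < 10,700 square feet; years in business 23 < 24; vehicles 31 < 34 → Standard Permit required.
[R3] provides lodging to guests; floor area 10,200 square feet ≤ 15,500 square feet → Operating Certificate required.
[R4] vehicles 31 ≥ 4; floor area 10,200 square feet ≥ 7,500 square feet; years in business 23 ≥ 14 → Compliance Authorization not required.
[R5] years in business 23 < 28; floor area 10,200 square feet ≤ 14,200 square feet → Operating License required.
[R6] years in business 23 > 2; floor area 10,200 square feet < 10,300 square feet → Commercial License not required.
[R7] years in business 23 ≤ 25; vehicles 31 < 39 → exempt from Operating Certificate.

Annual Registration, Operating License, Standard Permit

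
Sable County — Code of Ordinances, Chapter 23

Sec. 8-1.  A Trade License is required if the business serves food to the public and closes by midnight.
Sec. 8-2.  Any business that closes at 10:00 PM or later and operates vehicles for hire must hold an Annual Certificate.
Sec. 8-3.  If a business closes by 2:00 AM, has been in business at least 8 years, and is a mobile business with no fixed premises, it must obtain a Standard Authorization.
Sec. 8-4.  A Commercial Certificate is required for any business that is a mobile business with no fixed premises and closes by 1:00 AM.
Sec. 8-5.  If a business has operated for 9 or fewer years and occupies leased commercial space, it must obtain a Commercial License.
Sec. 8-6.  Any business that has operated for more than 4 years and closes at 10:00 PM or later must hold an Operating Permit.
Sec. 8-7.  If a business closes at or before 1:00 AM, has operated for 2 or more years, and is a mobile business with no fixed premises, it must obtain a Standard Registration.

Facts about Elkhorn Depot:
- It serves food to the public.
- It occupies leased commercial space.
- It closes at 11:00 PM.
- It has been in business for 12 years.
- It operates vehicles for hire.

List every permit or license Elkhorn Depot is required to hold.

Sec. 8-1. serves food to the public; closes 11:00 PM, at/before midnight → Trade License required.
Sec. 8-2. closes 11:00 PM, after 10:00 PM; operates vehicles for hire → Annual Certificate required.
Sec. 8-3. closes 11:00 PM, at/before 2:00 AM; years in business 12 ≥ 8; occupies leased commercial space (not: is a mobile business with no fixed premises) → Standard Authorization not required.
Sec. 8-4. occupies leased commercial space (not: is a mobile business with no fixed premises); closes 11:00 PM, at/before 1:00 AM → Commercial Certificate not required.
Sec. 8-5. years in business 12 > 9; occupies leased commercial space → Commercial License not required.
Sec. 8-6. years in business 12 > 4; closes 11:00 PM, after 10:00 PM → Operating Permit required.
Sec. 8-7. closes 11:00 PM, at/before 1:00 AM; years in business 12 ≥ 2; occupies leased commercial space (not: is a mobile business with no fixed premises) → Standard Registration not required.

Annual Certificate, Operating Permit, Trade License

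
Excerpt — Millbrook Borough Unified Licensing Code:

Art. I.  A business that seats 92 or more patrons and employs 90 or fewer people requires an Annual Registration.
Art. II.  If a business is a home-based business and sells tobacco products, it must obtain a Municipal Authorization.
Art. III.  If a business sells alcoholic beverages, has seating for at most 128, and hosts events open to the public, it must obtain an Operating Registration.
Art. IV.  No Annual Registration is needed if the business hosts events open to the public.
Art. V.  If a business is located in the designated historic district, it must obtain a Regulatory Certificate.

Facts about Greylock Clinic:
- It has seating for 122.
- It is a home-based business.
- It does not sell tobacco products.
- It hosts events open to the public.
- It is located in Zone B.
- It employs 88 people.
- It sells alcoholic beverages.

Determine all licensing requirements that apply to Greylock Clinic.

Operating Registration

Art. I. seating 122 ≥ 92; employees 88 ≤ 90 → Annual Registration required.
Art. II. is a home-based business; does not sell tobacco products → Municipal Authorization not required.
Art. III. sells alcoholic beverages; seating 122 ≤ 128; hosts events open to the public → Operating Registration required.
Art. IV. hosts events open to the public → exempt from Annual Registration.
Art. V. is located in Zone B (not: is located in the designated historic district) → Regulatory Certificate not required.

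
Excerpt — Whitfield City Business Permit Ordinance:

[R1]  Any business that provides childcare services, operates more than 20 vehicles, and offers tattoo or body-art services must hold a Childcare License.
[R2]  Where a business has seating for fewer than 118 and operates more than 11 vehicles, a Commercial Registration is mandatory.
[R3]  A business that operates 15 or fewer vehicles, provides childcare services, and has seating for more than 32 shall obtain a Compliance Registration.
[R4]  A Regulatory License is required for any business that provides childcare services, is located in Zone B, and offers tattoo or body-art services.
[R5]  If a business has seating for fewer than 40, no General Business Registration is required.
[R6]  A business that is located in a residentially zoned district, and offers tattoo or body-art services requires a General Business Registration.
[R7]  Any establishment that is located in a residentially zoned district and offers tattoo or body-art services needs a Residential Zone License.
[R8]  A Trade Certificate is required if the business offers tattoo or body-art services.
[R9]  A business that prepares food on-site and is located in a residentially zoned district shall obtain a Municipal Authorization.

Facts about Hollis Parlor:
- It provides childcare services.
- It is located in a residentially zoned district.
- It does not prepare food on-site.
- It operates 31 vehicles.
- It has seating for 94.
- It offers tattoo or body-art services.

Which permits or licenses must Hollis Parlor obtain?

[R1] provides childcare services; vehicles 31 > 20; offers tattoo or body-art services → Childcare License required.
[R2] seating 94 < 118; vehicles 31 > 11 → Commercial Registration required.
[R3] vehicles 31 > 15; provides childcare services; seating 94 > 32 → Compliance Registration not required.
[R4] provides childcare services; is located in a residentially zoned district (not: is located in Zone B); offers tattoo or body-art services → Regulatory License not required.
[R5] seating 94 ≥ 40 → General Business Registration exemption does not apply.
[R6] is located in a residentially zoned district; offers tattoo or body-art services → General Business Registration required.
[R7] is located in a residentially zoned district; offers tattoo or body-art services → Residential Zone License required.
[R8] offers tattoo or body-art services → Trade Certificate required.
[R9] does not prepare food on-site; is located in a residentially zoned district → Municipal Authorization not required.

Childcare License, Commercial Registration, General Business Registration, Residential Zone License, Trade Certificate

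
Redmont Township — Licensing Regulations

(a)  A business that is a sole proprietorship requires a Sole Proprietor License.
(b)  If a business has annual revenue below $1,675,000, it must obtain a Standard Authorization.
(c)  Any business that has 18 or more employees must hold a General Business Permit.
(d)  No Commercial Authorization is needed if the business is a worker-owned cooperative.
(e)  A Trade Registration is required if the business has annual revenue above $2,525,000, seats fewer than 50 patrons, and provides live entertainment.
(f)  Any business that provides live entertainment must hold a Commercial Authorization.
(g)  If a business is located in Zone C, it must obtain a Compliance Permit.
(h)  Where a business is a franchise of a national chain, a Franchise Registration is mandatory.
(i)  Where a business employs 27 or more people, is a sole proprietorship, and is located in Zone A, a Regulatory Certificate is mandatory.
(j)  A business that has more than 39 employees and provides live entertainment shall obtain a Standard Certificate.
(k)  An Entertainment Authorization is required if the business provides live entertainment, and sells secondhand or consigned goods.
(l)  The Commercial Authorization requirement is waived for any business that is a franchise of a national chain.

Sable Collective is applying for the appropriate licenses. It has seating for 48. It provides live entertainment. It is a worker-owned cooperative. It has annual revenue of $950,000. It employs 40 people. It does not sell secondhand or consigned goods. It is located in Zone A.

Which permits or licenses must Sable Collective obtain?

General Business Permit, Standard Authorization, Standard Certificate

(a) is a worker-owned cooperative (not: is a sole proprietorship) → Sole Proprietor License not required.
(b) revenue $950,000 < $1,675,000 → Standard Authorization required.
(c) employees 40 ≥ 18 → General Business Permit required.
(d) is a worker-owned cooperative → exempt from Commercial Authorization.
(e) revenue $950,000 ≤ $2,525,000; seating 48 < 50; provides live entertainment → Trade Registration not required.
(f) provides live entertainment → Commercial Authorization required.
(g) is located in Zone A (not: is located in Zone C) → Compliance Permit not required.
(h) is a worker-owned cooperative (not: is a franchise of a national chain) → Franchise Registration not required.
(i) employees 40 ≥ 27; is a worker-owned cooperative (not: is a sole proprietorship); is located in Zone A → Regulatory Certificate not required.
(j) employees 40 > 39; provides live entertainment → Standard Certificate required.
(k) provides live entertainment; does not sell secondhand or consigned goods → Entertainment Authorization not required.
(l) is a worker-owned cooperative (not: is a franchise of a national chain) → Commercial Authorization exemption does not apply.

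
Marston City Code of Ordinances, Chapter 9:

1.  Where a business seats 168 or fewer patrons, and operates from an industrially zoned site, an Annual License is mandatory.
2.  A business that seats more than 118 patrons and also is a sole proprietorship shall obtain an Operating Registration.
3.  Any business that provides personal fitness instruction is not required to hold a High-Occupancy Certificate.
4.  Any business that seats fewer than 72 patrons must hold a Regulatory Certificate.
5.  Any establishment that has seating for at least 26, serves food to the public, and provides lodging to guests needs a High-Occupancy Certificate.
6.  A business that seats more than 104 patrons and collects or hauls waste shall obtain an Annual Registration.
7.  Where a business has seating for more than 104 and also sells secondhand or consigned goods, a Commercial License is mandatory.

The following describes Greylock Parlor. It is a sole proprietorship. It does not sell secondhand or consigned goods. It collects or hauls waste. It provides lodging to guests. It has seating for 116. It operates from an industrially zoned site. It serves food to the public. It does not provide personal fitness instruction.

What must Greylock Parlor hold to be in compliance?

1. seating 116 ≤ 168; operates from an industrially zoned site → Annual License required.
2. seating 116 ≤ 118; is a sole proprietorship → Operating Registration not required.
3. does not provide personal fitness instruction → High-Occupancy Certificate exemption does not apply.
4. seating 116 ≥ 72 → Regulatory Certificate not required.
5. seating 116 ≥ 26; serves food to the public; provides lodging to guests → High-Occupancy Certificate required.
6. seating 116 > 104; collects or hauls waste → Annual Registration required.
7. seating 116 > 104; does not sell secondhand or consigned goods → Commercial License not required.

Annual License, Annual Registration, High-Occupancy Certificate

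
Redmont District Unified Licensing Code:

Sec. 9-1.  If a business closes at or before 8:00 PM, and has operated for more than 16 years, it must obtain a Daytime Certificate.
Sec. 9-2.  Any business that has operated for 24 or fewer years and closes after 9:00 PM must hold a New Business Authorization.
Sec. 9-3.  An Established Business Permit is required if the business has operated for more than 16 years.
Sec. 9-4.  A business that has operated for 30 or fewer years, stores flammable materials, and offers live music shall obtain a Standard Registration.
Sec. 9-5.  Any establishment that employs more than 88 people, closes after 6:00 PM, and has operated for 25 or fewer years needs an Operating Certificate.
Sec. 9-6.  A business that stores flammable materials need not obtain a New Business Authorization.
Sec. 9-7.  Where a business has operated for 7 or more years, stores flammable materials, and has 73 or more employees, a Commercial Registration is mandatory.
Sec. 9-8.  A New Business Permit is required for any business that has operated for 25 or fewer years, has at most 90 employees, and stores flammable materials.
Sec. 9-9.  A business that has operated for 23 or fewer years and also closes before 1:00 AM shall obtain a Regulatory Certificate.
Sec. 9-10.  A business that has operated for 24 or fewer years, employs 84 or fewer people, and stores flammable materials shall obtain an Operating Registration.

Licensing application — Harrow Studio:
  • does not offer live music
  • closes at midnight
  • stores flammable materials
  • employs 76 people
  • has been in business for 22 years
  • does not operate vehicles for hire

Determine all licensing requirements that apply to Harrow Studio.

Sec. 9-1. closes midnight, after 8:00 PM; years in business 22 > 16 → Daytime Certificate not required.
Sec. 9-2. years in business 22 ≤ 24; closes midnight, after 9:00 PM → New Business Authorization required.
Sec. 9-3. years in business 22 > 16 → Established Business Permit required.
Sec. 9-4. years in business 22 ≤ 30; stores flammable materials; does not offer live music → Standard Registration not required.
Sec. 9-5. employees 76 ≤ 88; closes midnight, after 6:00 PM; years in business 22 ≤ 25 → Operating Certificate not required.
Sec. 9-6. stores flammable materials → exempt from New Business Authorization.
Sec. 9-7. years in business 22 ≥ 7; stores flammable materials; employees 76 ≥ 73 → Commercial Registration required.
Sec. 9-8. years in business 22 ≤ 25; employees 76 ≤ 90; stores flammable materials → New Business Permit required.
Sec. 9-9. years in business 22 ≤ 23; closes midnight, at/before 1:00 AM → Regulatory Certificate required.
Sec. 9-10. years in business 22 ≤ 24; employees 76 ≤ 84; stores flammable materials → Operating Registration required.

Commercial Registration, Established Business Permit, New Business Permit, Operating Registration, Regulatory Certificate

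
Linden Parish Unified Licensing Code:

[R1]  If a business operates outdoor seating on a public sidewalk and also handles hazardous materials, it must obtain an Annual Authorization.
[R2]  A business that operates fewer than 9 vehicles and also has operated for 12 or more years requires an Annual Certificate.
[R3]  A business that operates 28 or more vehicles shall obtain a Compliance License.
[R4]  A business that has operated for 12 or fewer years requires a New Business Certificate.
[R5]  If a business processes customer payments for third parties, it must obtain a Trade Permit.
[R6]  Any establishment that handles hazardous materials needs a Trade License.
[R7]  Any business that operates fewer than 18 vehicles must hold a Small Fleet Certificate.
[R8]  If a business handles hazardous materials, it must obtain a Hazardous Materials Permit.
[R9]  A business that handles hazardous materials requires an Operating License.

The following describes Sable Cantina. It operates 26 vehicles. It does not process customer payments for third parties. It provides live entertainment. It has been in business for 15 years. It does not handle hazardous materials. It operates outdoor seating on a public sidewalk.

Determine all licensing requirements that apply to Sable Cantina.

[R1] operates outdoor seating on a public sidewalk; does not handle hazardous materials → Annual Authorization not required.
[R2] vehicles 26 ≥ 9; years in business 15 ≥ 12 → Annual Certificate not required.
[R3] vehicles 26 < 28 → Compliance License not required.
[R4] years in business 15 > 12 → New Business Certificate not required.
[R5] does not process customer payments for third parties → Trade Permit not required.
[R6] does not handle hazardous materials → Trade License not required.
[R7] vehicles 26 ≥ 18 → Small Fleet Certificate not required.
[R8] does not handle hazardous materials → Hazardous Materials Permit not required.
[R9] does not handle hazardous materials → Operating License not required.

None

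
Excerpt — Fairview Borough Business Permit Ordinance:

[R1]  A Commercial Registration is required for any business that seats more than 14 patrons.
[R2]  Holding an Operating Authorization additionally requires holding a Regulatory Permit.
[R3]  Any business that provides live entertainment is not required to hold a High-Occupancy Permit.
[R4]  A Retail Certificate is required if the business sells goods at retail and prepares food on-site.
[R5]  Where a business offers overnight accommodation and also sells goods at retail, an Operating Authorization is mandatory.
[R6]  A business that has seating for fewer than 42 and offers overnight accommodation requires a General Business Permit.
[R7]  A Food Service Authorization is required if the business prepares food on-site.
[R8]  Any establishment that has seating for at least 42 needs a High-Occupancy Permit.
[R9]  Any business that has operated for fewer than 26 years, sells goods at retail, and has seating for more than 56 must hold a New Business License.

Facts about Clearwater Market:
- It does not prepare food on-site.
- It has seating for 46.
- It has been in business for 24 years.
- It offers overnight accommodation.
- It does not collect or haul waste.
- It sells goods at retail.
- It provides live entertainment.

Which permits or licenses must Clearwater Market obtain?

[R1] seating 46 > 14 → Commercial Registration required.
[R2] Operating Authorization is required → Regulatory Permit also required.
[R3] provides live entertainment → exempt from High-Occupancy Permit.
[R4] sells goods at retail; does not prepare food on-site → Retail Certificate not required.
[R5] offers overnight accommodation; sells goods at retail → Operating Authorization required.
[R6] seating 46 ≥ 42; offers overnight accommodation → General Business Permit not required.
[R7] does not prepare food on-site → Food Service Authorization not required.
[R8] seating 46 ≥ 42 → High-Occupancy Permit required.
[R9] years in business 24 < 26; sells goods at retail; seating 46 ≤ 56 → New Business License not required.

Commercial Registration, Operating Authorization, Regulatory Permit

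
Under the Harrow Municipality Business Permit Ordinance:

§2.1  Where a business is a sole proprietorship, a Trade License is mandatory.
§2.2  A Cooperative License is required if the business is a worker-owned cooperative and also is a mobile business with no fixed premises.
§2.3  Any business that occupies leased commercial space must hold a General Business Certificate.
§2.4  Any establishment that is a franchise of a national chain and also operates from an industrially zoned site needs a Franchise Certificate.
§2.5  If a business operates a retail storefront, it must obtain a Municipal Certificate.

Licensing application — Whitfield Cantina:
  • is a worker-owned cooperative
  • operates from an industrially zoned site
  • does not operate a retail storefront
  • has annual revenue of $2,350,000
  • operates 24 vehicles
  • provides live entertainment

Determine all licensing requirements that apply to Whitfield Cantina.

§2.1 is a worker-owned cooperative (not: is a sole proprietorship) → Trade License not required.
§2.2 is a worker-owned cooperative; operates from an industrially zoned site (not: is a mobile business with no fixed premises) → Cooperative License not required.
§2.3 operates from an industrially zoned site (not: occupies leased commercial space) → General Business Certificate not required.
§2.4 is a worker-owned cooperative (not: is a franchise of a national chain); operates from an industrially zoned site → Franchise Certificate not required.
§2.5 does not operate a retail storefront → Municipal Certificate not required.

None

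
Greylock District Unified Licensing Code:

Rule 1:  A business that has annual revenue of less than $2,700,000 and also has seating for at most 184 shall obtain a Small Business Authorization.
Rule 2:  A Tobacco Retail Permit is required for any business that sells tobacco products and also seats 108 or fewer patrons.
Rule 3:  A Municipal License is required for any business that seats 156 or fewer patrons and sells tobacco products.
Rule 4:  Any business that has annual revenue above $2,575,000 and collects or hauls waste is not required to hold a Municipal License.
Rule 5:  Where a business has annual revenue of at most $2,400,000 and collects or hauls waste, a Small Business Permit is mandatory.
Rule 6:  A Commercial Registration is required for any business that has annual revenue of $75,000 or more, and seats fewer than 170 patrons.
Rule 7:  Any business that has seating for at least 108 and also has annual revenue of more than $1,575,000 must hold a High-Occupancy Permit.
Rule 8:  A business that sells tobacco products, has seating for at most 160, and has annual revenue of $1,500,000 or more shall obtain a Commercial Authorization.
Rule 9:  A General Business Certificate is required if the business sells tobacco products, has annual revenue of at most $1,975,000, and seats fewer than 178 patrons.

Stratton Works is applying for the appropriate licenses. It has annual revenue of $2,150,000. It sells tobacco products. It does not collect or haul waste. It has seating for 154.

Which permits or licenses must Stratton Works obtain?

Rule 1: revenue $2,150,000 < $2,700,000; seating 154 ≤ 184 → Small Business Authorization required.
Rule 2: sells tobacco products; seating 154 > 108 → Tobacco Retail Permit not required.
Rule 3: seating 154 ≤ 156; sells tobacco products → Municipal License required.
Rule 4: revenue $2,150,000 ≤ $2,575,000; does not collect or haul waste → Municipal License exemption does not apply.
Rule 5: revenue $2,150,000 ≤ $2,400,000; does not collect or haul waste → Small Business Permit not required.
Rule 6: revenue $2,150,000 ≥ $75,000; seating 154 < 170 → Commercial Registration required.
Rule 7: seating 154 ≥ 108; revenue $2,150,000 > $1,575,000 → High-Occupancy Permit required.
Rule 8: sells tobacco products; seating 154 ≤ 160; revenue $2,150,000 ≥ $1,500,000 → Commercial Authorization required.
Rule 9: sells tobacco products; revenue $2,150,000 > $1,975,000; seating 154 < 178 → General Business Certificate not required.

Commercial Authorization, Commercial Registration, High-Occupancy Permit, Municipal License, Small Business Authorization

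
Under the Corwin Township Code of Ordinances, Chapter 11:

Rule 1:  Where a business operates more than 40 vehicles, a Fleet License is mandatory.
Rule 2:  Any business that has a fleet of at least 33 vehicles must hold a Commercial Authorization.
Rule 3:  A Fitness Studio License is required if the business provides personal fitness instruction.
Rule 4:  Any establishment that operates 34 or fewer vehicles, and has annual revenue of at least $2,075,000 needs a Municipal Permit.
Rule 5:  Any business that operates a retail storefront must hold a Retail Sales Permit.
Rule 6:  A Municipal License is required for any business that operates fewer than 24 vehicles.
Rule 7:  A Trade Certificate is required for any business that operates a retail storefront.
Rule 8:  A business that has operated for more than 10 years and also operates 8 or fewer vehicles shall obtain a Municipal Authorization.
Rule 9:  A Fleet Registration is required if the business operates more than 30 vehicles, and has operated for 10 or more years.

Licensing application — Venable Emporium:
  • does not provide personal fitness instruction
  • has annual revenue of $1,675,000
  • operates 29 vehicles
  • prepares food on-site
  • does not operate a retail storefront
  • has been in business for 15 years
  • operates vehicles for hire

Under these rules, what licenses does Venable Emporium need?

None

Rule 1: vehicles 29 ≤ 40 → Fleet License not required.
Rule 2: vehicles 29 < 33 → Commercial Authorization not required.
Rule 3: does not provide personal fitness instruction → Fitness Studio License not required.
Rule 4: vehicles 29 ≤ 34; revenue $1,675,000 < $2,075,000 → Municipal Permit not required.
Rule 5: does not operate a retail storefront → Retail Sales Permit not required.
Rule 6: vehicles 29 ≥ 24 → Municipal License not required.
Rule 7: does not operate a retail storefront → Trade Certificate not required.
Rule 8: years in business 15 > 10; vehicles 29 > 8 → Municipal Authorization not required.
Rule 9: vehicles 29 ≤ 30; years in business 15 ≥ 10 → Fleet Registration not required.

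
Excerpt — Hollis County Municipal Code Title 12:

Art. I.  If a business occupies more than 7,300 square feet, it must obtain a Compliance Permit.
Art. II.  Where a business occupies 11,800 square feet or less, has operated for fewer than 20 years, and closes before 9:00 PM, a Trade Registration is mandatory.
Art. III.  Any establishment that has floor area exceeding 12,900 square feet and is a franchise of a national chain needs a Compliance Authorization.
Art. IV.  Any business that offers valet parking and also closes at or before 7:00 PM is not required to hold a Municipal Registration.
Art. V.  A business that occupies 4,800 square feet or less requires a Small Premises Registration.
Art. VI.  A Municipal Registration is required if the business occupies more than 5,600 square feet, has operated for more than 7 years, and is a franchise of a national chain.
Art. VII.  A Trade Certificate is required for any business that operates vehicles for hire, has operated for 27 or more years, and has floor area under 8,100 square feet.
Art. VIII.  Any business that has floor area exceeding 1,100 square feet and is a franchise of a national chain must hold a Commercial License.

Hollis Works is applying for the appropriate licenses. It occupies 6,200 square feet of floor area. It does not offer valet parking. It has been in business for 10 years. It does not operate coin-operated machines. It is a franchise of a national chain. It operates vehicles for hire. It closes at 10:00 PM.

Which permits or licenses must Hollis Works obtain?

Art. I. floor area 6,200 square feet ≤ 7,300 square feet → Compliance Permit not required.
Art. II. floor area 6,200 square feet ≤ 11,800 square feet; years in business 10 < 20; closes 10:00 PM, after 9:00 PM → Trade Registration not required.
Art. III. floor area 6,200 square feet ≤ 12,900 square feet; is a franchise of a national chain → Compliance Authorization not required.
Art. IV. does not offer valet parking; closes 10:00 PM, after 7:00 PM → Municipal Registration exemption does not apply.
Art. V. floor area 6,200 square feet > 4,800 square feet → Small Premises Registration not required.
Art. VI. floor area 6,200 square feet > 5,600 square feet; years in business 10 > 7; is a franchise of a national chain → Municipal Registration required.
Art. VII. operates vehicles for hire; years in business 10 < 27; floor area 6,200 square feet < 8,100 square feet → Trade Certificate not required.
Art. VIII. floor area 6,200 square feet > 1,100 square feet; is a franchise of a national chain → Commercial License required.

Commercial License, Municipal Registration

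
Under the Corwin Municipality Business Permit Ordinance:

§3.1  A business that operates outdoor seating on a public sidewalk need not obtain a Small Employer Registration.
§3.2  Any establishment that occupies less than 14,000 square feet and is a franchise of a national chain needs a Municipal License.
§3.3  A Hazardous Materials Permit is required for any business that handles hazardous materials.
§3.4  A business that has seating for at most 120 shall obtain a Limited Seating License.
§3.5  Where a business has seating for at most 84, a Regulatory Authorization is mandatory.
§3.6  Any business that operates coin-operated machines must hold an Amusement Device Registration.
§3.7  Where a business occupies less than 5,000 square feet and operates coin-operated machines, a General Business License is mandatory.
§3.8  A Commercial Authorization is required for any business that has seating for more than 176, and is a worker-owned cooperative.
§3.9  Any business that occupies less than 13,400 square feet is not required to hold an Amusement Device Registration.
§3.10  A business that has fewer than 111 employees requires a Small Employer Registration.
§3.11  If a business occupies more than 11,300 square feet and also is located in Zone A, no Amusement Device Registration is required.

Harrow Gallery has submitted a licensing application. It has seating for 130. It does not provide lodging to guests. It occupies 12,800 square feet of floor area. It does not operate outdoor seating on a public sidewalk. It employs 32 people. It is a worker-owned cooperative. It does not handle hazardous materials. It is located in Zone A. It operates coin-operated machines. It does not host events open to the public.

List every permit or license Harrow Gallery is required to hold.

§3.1 does not operate outdoor seating on a public sidewalk → Small Employer Registration exemption does not apply.
§3.2 floor area 12,800 square feet < 14,000 square feet; is a worker-owned cooperative (not: is a franchise of a national chain) → Municipal License not required.
§3.3 does not handle hazardous materials → Hazardous Materials Permit not required.
§3.4 seating 130 > 120 → Limited Seating License not required.
§3.5 seating 130 > 84 → Regulatory Authorization not required.
§3.6 operates coin-operated machines → Amusement Device Registration required.
§3.7 floor area 12,800 square feet ≥ 5,000 square feet; operates coin-operated machines → General Business License not required.
§3.8 seating 130 ≤ 176; is a worker-owned cooperative → Commercial Authorization not required.
§3.9 floor area 12,800 square feet < 13,400 square feet → exempt from Amusement Device Registration.
§3.10 employees 32 < 111 → Small Employer Registration required.
§3.11 floor area 12,800 square feet > 11,300 square feet; is located in Zone A → exempt from Amusement Device Registration.

Small Employer Registration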